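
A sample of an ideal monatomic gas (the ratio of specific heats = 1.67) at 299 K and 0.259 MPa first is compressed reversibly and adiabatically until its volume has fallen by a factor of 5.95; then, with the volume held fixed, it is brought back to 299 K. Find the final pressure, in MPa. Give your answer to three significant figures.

Adiabatic step (PV^γ = const): P₂ = 0.259×5.95^(1.67) = 5.09 MPa; T₂ = 299×5.95^(0.67) = 987.6 K.
Isochoric: P₃ = P₂(T₃/T₂) = 5.09 × (299/987.6) = 1.541 MPa.

P₃ ≈ 1.54 MPa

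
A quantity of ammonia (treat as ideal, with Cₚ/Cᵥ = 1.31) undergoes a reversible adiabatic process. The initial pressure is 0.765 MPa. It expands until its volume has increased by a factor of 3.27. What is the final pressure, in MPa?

Adiabatic: P₁V₁^γ = P₂V₂^γ ⇒ P₂ = P₁ (V₁/V₂)^γ.
P₂ = 0.765 × (1/3.27)^(1.31) = 0.162 MPa.

P₂ ≈ 0.162 MPa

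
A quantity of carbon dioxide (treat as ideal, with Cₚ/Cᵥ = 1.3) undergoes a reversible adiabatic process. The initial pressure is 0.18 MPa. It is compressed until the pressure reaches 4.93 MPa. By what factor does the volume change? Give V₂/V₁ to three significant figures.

V₂/V₁ ≈ 0.0784

From PV^γ = const, V₂/V₁ = (P₁/P₂)^(1/γ).
V₂/V₁ = (0.18/4.93)^(0.769) = 0.07837.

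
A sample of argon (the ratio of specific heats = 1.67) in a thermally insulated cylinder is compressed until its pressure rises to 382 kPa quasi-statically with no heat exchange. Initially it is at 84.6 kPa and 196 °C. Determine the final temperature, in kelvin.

Adiabatic: T₂/T₁ = (P₂/P₁)^((γ−1)/γ).
T₁ = 196 °C = 469.1 K.
T₂ = 469.1 × (382/84.6)^(0.401) = 859 K.

T₂ ≈ 859 K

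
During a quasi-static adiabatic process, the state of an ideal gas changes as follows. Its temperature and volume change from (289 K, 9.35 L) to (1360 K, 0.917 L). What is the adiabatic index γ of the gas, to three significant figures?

γ ≈ 1.67

TV^(γ−1) = const ⇒ γ − 1 = ln(T₂/T₁) / ln(V₁/V₂).
γ = 1 + ln(1360/289) / ln(9.35/0.917) = 1.667.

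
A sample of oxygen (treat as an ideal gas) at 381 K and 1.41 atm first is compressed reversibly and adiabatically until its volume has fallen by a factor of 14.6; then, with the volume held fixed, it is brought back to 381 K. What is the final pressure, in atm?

P₃ ≈ 20.6 atm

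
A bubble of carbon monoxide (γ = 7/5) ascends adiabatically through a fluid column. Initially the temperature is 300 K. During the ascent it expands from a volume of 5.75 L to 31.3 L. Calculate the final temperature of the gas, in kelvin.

Adiabatic: T₁V₁^(γ−1) = T₂V₂^(γ−1) ⇒ T₂ = T₁ (V₁/V₂)^(γ−1).
T₂ = 300 × (5.75/31.3)^(2/5) = 152.3 K.

T₂ ≈ 152 K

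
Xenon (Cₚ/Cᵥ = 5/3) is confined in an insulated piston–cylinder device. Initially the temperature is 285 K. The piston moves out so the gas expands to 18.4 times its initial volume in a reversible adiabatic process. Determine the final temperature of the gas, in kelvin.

For a reversible adiabat TV^(γ−1) is constant, so T₂ = T₁ (V₁/V₂)^(γ−1).
T₂ = 285 × (1/18.4)^(2/3) = 40.89 K.

T₂ ≈ 40.9 K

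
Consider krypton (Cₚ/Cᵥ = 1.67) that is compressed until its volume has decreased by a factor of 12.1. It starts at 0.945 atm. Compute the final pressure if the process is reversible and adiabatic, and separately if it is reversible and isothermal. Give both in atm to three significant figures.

adiabatic: 60.8 atm; isothermal: 11.4 atm

Isothermal: P₂ = P₁(V₁/V₂) = 0.945×12.1 = 11.43 atm.
Adiabatic: P₂ = P₁(V₁/V₂)^γ = 0.945×12.1^(1.67) = 60.77 atm.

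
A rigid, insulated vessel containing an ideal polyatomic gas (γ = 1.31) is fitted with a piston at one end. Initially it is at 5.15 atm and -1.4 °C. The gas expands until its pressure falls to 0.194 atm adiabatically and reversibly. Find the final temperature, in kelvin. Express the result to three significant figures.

T₂ ≈ 125 K

Along an adiabat T P^((1−γ)/γ) is constant, so T₂ = T₁ (P₂/P₁)^((γ−1)/γ).
T₁ = -1.4 °C = 271.8 K.
T₂ = 271.8 × (0.194/5.15)^(0.237) = 125.1 K.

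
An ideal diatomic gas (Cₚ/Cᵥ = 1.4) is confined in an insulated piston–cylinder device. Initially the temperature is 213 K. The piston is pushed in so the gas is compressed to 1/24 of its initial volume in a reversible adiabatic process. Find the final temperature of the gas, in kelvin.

T₂ ≈ 759 K

Adiabatic: T₁V₁^(γ−1) = T₂V₂^(γ−1) ⇒ T₂ = T₁ (V₁/V₂)^(γ−1).
T₂ = 213 × 24^(0.4) = 759.4 K.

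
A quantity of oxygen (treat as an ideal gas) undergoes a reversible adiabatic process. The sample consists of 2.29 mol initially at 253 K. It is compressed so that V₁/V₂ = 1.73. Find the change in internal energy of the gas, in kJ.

ΔU ≈ 2.95 kJ

For a reversible adiabat TV^(γ−1) is constant, so T₂ = T₁ (V₁/V₂)^(γ−1).
γ = 7/5 for a diatomic ideal gas, so γ−1 = 2/5.
T₂ = 253 × 1.73^(2/5) = 315 K.
Q = 0, so ΔU = W_on_gas = nCᵥΔT with Cᵥ = R/(γ−1) = 20.79 J/(mol·K).
ΔU = 2.29 × 20.79 × (315 − 253) = 2952 J.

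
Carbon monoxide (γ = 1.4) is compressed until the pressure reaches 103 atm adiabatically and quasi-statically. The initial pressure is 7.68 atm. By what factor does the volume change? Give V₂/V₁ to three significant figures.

V₂/V₁ ≈ 0.157

From PV^γ = const, V₂/V₁ = (P₁/P₂)^(1/γ).
V₂/V₁ = (7.68/103)^(0.714) = 0.1566.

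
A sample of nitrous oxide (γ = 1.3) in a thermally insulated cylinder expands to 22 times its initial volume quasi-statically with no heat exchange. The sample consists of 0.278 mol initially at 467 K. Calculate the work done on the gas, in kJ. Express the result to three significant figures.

W ≈ -2.17 kJ

For a reversible adiabat TV^(γ−1) is constant, so T₂ = T₁ (V₁/V₂)^(γ−1).
T₂ = 467 × (1/22)^(0.3) = 184.8 K.
Q = 0, so ΔU = W_on_gas = nCᵥΔT with Cᵥ = R/(γ−1) = 27.71 J/(mol·K).
ΔU = 0.278 × 27.71 × (184.8 − 467) = -2175 J.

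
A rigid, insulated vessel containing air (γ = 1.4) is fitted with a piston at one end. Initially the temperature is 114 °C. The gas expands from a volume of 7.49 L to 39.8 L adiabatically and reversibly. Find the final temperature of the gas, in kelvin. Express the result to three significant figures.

T₂ ≈ 198 K

For a reversible adiabat TV^(γ−1) is constant, so T₂ = T₁ (V₁/V₂)^(γ−1).
T₁ = 114 °C = 387.1 K.
T₂ = 387.1 × (7.49/39.8)^(0.4) = 198.5 K.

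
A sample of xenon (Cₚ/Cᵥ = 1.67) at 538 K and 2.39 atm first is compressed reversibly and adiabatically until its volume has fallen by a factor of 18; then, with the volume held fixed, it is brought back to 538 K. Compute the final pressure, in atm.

P₃ ≈ 43.0 atm

Adiabatic step (PV^γ = const): P₂ = 2.39×18^(1.67) = 298.3 atm; T₂ = 538×18^(0.67) = 3731 K.
Isochoric: P₃ = P₂(T₃/T₂) = 298.3 × (538/3731) = 43.02 atm.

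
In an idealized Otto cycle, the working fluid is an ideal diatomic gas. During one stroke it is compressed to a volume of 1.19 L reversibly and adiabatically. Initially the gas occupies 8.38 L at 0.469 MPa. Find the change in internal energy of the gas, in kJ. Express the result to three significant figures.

ΔU ≈ 11.6 kJ

γ = 7/5 for a diatomic ideal gas.
P₂ = P₁(V₁/V₂)^γ = 0.469×(8.38/1.19)^(7/5) = 7.21 MPa.
For a reversible adiabat, W_by_gas = (P₁V₁ − P₂V₂)/(γ−1).
W_by = (469000×0.00838 − 7.21×10^6×0.00119) / (2/5) = -11620 J.
Q = 0 ⇒ ΔU = −W_by = 11620 J.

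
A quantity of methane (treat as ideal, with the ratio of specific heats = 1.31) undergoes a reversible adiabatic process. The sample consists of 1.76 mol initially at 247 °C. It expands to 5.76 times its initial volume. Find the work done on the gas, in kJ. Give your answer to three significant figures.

W ≈ -10.3 kJ

For a reversible adiabat TV^(γ−1) is constant, so T₂ = T₁ (V₁/V₂)^(γ−1).
T₁ = 247 °C = 520.1 K.
T₂ = 520.1 × (1/5.76)^(0.31) = 302.3 K.
Q = 0, so ΔU = W_on_gas = nCᵥΔT with Cᵥ = R/(γ−1) = 26.82 J/(mol·K).
ΔU = 1.76 × 26.82 × (302.3 − 520.1) = -10280 J.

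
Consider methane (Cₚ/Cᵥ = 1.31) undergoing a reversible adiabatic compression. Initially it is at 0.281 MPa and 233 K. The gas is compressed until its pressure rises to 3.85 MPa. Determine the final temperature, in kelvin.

T₂ ≈ 433 K

Along an adiabat T P^((1−γ)/γ) is constant, so T₂ = T₁ (P₂/P₁)^((γ−1)/γ).
T₂ = 233 × (3.85/0.281)^(0.237) = 432.9 K.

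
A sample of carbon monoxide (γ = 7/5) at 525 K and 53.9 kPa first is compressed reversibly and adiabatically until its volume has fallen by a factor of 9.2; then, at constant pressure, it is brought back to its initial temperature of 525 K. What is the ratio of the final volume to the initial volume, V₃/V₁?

V₃/V₁ ≈ 0.0447

Adiabatic step: V₂/V₁ = 0.1087; T₂ = T₁·9.2^(2/5) = 1275 K.
Isobaric step: V₃/V₂ = T₃/T₂ = 525/1275.
V₃/V₁ = (V₂/V₁)(V₃/V₂) = 0.1087 × (525/1275) = 0.04474.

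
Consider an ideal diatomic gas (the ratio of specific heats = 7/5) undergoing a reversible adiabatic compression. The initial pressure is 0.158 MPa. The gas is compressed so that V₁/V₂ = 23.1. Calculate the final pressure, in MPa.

P₂ ≈ 12.8 MPa

Since PV^γ is constant along a reversible adiabat, P₂ = P₁ (V₁/V₂)^γ.
P₂ = 0.158 × 23.1^(7/5) = 12.81 MPa.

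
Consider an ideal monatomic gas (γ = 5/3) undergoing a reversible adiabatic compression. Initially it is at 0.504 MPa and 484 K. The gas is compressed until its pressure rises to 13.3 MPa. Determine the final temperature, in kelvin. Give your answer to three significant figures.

Along an adiabat T P^((1−γ)/γ) is constant, so T₂ = T₁ (P₂/P₁)^((γ−1)/γ).
T₂ = 484 × (13.3/0.504)^(2/5) = 1792 K.

T₂ ≈ 1790 K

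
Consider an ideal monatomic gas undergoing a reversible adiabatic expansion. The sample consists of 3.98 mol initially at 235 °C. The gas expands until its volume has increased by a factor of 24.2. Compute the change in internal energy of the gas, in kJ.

Adiabatic: T₁V₁^(γ−1) = T₂V₂^(γ−1) ⇒ T₂ = T₁ (V₁/V₂)^(γ−1).
γ = 5/3 for a monatomic ideal gas, so γ−1 = 2/3.
T₁ = 235 °C = 508.1 K.
T₂ = 508.1 × (1/24.2)^(2/3) = 60.74 K.
Q = 0, so ΔU = W_on_gas = nCᵥΔT with Cᵥ = R/(γ−1) = 12.47 J/(mol·K).
ΔU = 3.98 × 12.47 × (60.74 − 508.1) = -22210 J.

ΔU ≈ -22.2 kJ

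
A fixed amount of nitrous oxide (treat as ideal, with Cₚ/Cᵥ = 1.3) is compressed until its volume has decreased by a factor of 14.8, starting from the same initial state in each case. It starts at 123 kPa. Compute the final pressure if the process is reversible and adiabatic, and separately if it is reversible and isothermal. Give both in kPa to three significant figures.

Isothermal: P₂ = P₁(V₁/V₂) = 123×14.8 = 1820 kPa.
Adiabatic: P₂ = P₁(V₁/V₂)^γ = 123×14.8^(1.3) = 4086 kPa.

adiabatic: 4090 kPa; isothermal: 1820 kPa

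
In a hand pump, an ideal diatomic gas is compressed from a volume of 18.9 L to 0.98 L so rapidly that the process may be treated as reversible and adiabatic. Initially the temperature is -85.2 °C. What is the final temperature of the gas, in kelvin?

T₂ ≈ 614 K

Adiabatic: T₁V₁^(γ−1) = T₂V₂^(γ−1) ⇒ T₂ = T₁ (V₁/V₂)^(γ−1).
For a diatomic ideal gas γ = 7/5, so γ−1 = 2/5.
T₁ = -85.2 °C = 187.9 K.
T₂ = 187.9 × (18.9/0.98)^(2/5) = 614 K.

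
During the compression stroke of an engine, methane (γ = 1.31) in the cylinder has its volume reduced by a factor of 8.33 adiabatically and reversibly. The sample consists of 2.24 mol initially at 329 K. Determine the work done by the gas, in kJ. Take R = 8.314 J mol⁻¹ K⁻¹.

W ≈ -18.4 kJ

For a reversible adiabat TV^(γ−1) is constant, so T₂ = T₁ (V₁/V₂)^(γ−1).
T₂ = 329 × 8.33^(0.31) = 634.7 K.
Q = 0, so ΔU = W_on_gas = nCᵥΔT with Cᵥ = R/(γ−1) = 26.82 J/(mol·K).
ΔU = 2.24 × 26.82 × (634.7 − 329) = 18370 J.
Work done by the gas = −ΔU = -18370 J.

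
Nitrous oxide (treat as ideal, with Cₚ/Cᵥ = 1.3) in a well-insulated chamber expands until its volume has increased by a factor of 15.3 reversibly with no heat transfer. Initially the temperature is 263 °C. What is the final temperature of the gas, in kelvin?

T₂ ≈ 237 K

Adiabatic: T₁V₁^(γ−1) = T₂V₂^(γ−1) ⇒ T₂ = T₁ (V₁/V₂)^(γ−1).
T₁ = 263 °C = 536.1 K.
T₂ = 536.1 × (1/15.3)^(0.3) = 236.5 K.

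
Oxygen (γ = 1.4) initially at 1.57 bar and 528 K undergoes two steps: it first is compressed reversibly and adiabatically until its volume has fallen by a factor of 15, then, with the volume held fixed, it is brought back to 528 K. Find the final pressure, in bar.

Adiabatic step (PV^γ = const): P₂ = 1.57×15^(1.4) = 69.57 bar; T₂ = 528×15^(0.4) = 1560 K.
Isochoric: P₃ = P₂(T₃/T₂) = 69.57 × (528/1560) = 23.55 bar.

P₃ ≈ 23.6 bar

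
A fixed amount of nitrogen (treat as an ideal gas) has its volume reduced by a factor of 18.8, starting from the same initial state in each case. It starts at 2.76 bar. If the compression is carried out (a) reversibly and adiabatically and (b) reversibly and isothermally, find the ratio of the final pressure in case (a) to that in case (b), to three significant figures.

P_adiabatic / P_isothermal ≈ 3.23

For a diatomic ideal gas γ = 7/5.
Isothermal: P_b = P₁(V₁/V₂) = 2.76×18.8.
Adiabatic: P_a = P₁(V₁/V₂)^γ = 2.76×18.8^(7/5).
P_a/P_b = (V₁/V₂)^(γ−1) = 18.8^(2/5) = 3.233.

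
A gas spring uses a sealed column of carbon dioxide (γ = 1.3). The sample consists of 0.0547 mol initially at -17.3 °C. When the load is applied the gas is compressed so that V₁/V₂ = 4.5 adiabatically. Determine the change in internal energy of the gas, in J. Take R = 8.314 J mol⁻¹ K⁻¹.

ΔU ≈ 221 J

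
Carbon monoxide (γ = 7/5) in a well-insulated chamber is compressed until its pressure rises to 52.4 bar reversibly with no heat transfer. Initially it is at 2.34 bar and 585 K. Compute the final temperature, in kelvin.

Along an adiabat T P^((1−γ)/γ) is constant, so T₂ = T₁ (P₂/P₁)^((γ−1)/γ).
T₂ = 585 × (52.4/2.34)^(2/7) = 1422 K.

T₂ ≈ 1420 K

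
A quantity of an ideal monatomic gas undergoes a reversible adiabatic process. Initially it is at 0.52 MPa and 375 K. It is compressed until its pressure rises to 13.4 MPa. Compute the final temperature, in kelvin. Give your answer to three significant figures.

T₂ ≈ 1380 K

Adiabatic: T₂/T₁ = (P₂/P₁)^((γ−1)/γ).
For a monatomic ideal gas γ = 5/3, so (γ−1)/γ = 2/5.
T₂ = 375 × (13.4/0.52)^(2/5) = 1376 K.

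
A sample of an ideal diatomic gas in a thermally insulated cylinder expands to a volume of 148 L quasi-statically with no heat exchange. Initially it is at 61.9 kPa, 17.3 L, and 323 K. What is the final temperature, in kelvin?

T₂ ≈ 137 K

Adiabatic: T₁V₁^(γ−1) = T₂V₂^(γ−1) ⇒ T₂ = T₁ (V₁/V₂)^(γ−1).
γ = 7/5 for a diatomic ideal gas.
T₂ = 323 × (17.3/148)^(2/5) = 136.9 K.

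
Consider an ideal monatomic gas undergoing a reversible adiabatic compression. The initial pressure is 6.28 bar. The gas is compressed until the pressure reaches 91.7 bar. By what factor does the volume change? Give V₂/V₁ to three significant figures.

From PV^γ = const, V₂/V₁ = (P₁/P₂)^(1/γ).
For a monatomic ideal gas γ = 5/3.
V₂/V₁ = (6.28/91.7)^(3/5) = 0.2001.

V₂/V₁ ≈ 0.200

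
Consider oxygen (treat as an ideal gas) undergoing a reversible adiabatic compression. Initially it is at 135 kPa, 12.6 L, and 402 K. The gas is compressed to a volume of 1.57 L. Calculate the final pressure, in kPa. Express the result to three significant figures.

Since PV^γ is constant along a reversible adiabat, P₂ = P₁ (V₁/V₂)^γ.
γ = 7/5 for a diatomic ideal gas.
P₂ = 135 × (12.6/1.57)^(7/5) = 2492 kPa.

P₂ ≈ 2490 kPa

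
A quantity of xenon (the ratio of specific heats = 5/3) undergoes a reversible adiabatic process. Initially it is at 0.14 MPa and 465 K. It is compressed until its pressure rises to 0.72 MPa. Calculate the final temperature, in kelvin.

T₂ ≈ 895 K

Adiabatic: T₂/T₁ = (P₂/P₁)^((γ−1)/γ).
T₂ = 465 × (0.72/0.14)^(2/5) = 895.2 K.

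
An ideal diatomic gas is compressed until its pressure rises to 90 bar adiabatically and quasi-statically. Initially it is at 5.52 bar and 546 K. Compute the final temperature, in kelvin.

T₂ ≈ 1210 K

Along an adiabat T P^((1−γ)/γ) is constant, so T₂ = T₁ (P₂/P₁)^((γ−1)/γ).
For a diatomic ideal gas γ = 7/5, so (γ−1)/γ = 2/7.
T₂ = 546 × (90/5.52)^(2/7) = 1212 K.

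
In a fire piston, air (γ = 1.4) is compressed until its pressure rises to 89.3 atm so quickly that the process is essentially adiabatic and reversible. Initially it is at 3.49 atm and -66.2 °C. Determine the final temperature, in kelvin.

T₂ ≈ 523 K

Along an adiabat T P^((1−γ)/γ) is constant, so T₂ = T₁ (P₂/P₁)^((γ−1)/γ).
T₁ = -66.2 °C = 206.9 K.
T₂ = 206.9 × (89.3/3.49)^(0.286) = 522.6 K.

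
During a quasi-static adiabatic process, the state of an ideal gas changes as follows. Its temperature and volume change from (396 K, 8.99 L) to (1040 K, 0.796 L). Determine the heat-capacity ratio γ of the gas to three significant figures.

γ ≈ 1.40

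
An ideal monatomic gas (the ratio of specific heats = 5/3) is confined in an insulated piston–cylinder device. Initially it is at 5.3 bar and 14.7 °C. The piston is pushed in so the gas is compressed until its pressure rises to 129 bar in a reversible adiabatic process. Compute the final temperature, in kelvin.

T₂ ≈ 1030 K

Adiabatic: T₂/T₁ = (P₂/P₁)^((γ−1)/γ).
T₁ = 14.7 °C = 287.8 K.
T₂ = 287.8 × (129/5.3)^(2/5) = 1032 K.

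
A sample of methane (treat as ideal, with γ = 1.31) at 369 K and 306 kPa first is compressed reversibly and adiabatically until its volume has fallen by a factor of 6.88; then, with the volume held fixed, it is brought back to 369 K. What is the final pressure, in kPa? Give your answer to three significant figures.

P₃ ≈ 2110 kPa

Adiabatic step (PV^γ = const): P₂ = 306×6.88^(1.31) = 3828 kPa; T₂ = 369×6.88^(0.31) = 670.9 K.
Isochoric: P₃ = P₂(T₃/T₂) = 3828 × (369/670.9) = 2105 kPa.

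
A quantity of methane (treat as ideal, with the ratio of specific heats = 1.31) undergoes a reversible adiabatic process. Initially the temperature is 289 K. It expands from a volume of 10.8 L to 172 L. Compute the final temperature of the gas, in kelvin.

Adiabatic: T₁V₁^(γ−1) = T₂V₂^(γ−1) ⇒ T₂ = T₁ (V₁/V₂)^(γ−1).
T₂ = 289 × (10.8/172)^(0.31) = 122.5 K.

T₂ ≈ 123 K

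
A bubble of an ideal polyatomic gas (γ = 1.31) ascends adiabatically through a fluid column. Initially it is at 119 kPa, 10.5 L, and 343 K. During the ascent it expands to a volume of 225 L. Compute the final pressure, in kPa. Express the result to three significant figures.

P₂ ≈ 2.15 kPa

Adiabatic: P₁V₁^γ = P₂V₂^γ ⇒ P₂ = P₁ (V₁/V₂)^γ.
P₂ = 119 × (10.5/225)^(1.31) = 2.148 kPa.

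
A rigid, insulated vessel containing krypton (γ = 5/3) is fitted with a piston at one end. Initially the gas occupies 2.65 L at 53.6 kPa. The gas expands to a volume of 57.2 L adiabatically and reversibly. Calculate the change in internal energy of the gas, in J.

ΔU ≈ -186 J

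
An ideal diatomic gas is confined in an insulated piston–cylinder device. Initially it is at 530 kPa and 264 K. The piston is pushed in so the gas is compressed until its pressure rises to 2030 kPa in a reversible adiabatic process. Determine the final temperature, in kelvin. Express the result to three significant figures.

T₂ ≈ 387 K

Adiabatic: T₂/T₁ = (P₂/P₁)^((γ−1)/γ).
For a diatomic ideal gas γ = 7/5, so (γ−1)/γ = 2/7.
T₂ = 264 × (2030/530)^(2/7) = 387.5 K.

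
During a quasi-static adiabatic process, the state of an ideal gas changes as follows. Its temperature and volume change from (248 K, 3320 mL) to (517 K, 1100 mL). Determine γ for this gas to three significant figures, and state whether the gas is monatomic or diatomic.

γ ≈ 1.67; monatomic

TV^(γ−1) = const ⇒ γ − 1 = ln(T₂/T₁) / ln(V₁/V₂).
γ = 1 + ln(517/248) / ln(3320/1100) = 1.665.
γ ≈ 1.67 is close to 5/3, so the gas is monatomic.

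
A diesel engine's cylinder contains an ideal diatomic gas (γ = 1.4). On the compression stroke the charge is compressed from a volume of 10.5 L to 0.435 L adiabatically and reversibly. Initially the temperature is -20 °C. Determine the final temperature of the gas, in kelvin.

For a reversible adiabat TV^(γ−1) is constant, so T₂ = T₁ (V₁/V₂)^(γ−1).
T₁ = -20 °C = 253.1 K.
T₂ = 253.1 × (10.5/0.435)^(0.4) = 904.6 K.

T₂ ≈ 905 K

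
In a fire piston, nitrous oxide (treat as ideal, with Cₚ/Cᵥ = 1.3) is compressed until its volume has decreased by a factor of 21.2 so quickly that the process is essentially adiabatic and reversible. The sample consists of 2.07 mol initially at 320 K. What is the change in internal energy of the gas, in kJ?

For a reversible adiabat TV^(γ−1) is constant, so T₂ = T₁ (V₁/V₂)^(γ−1).
T₂ = 320 × 21.2^(0.3) = 799.9 K.
Q = 0, so ΔU = W_on_gas = nCᵥΔT with Cᵥ = R/(γ−1) = 27.71 J/(mol·K).
ΔU = 2.07 × 27.71 × (799.9 − 320) = 27530 J.

ΔU ≈ 27.5 kJ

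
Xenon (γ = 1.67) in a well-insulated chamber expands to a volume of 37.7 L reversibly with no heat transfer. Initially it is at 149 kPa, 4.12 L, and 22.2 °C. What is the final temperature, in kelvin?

Adiabatic: T₁V₁^(γ−1) = T₂V₂^(γ−1) ⇒ T₂ = T₁ (V₁/V₂)^(γ−1).
T₁ = 22.2 °C = 295.3 K.
T₂ = 295.3 × (4.12/37.7)^(0.67) = 67.01 K.

T₂ ≈ 67.0 K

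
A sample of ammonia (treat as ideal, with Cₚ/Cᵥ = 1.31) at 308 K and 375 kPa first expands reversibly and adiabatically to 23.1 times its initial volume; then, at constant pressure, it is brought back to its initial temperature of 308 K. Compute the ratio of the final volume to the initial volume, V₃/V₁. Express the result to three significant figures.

Adiabatic step: V₂/V₁ = 23.1; T₂ = T₁·(1/23.1)^(0.31) = 116.4 K.
Isobaric step: V₃/V₂ = T₃/T₂ = 308/116.4.
V₃/V₁ = (V₂/V₁)(V₃/V₂) = 23.1 × (308/116.4) = 61.14.

V₃/V₁ ≈ 61.1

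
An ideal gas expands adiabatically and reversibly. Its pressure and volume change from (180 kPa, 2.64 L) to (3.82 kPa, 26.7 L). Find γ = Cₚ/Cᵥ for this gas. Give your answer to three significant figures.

PV^γ = const ⇒ γ = ln(P₂/P₁) / ln(V₁/V₂).
γ = ln(3.82/180) / ln(2.64/26.7) = 1.665.

γ ≈ 1.67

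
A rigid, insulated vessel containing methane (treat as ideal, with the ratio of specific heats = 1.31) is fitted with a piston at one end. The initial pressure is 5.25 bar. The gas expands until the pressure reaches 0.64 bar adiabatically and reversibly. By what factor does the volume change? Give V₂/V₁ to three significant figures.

V₂/V₁ ≈ 4.99

From PV^γ = const, V₂/V₁ = (P₁/P₂)^(1/γ).
V₂/V₁ = (5.25/0.64)^(0.763) = 4.985.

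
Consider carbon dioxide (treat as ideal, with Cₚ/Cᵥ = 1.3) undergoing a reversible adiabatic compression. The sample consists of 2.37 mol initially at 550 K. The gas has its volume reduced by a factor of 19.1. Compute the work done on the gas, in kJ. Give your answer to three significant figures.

For a reversible adiabat TV^(γ−1) is constant, so T₂ = T₁ (V₁/V₂)^(γ−1).
T₂ = 550 × 19.1^(0.3) = 1333 K.
Q = 0, so ΔU = W_on_gas = nCᵥΔT with Cᵥ = R/(γ−1) = 27.71 J/(mol·K).
ΔU = 2.37 × 27.71 × (1333 − 550) = 51400 J.

W ≈ 51.4 kJ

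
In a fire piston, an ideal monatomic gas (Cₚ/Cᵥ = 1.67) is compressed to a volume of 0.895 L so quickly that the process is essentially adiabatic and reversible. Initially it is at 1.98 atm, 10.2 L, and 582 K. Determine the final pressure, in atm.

Adiabatic: P₁V₁^γ = P₂V₂^γ ⇒ P₂ = P₁ (V₁/V₂)^γ.
P₂ = 1.98 × (10.2/0.895)^(1.67) = 115.2 atm.

P₂ ≈ 115 atm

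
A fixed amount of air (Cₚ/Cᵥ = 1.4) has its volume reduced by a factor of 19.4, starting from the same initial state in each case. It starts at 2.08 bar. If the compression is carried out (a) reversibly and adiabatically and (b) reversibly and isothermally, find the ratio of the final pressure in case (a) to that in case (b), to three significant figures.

Isothermal: P_b = P₁(V₁/V₂) = 2.08×19.4.
Adiabatic: P_a = P₁(V₁/V₂)^γ = 2.08×19.4^(1.4).
P_a/P_b = (V₁/V₂)^(γ−1) = 19.4^(0.4) = 3.274.

P_adiabatic / P_isothermal ≈ 3.27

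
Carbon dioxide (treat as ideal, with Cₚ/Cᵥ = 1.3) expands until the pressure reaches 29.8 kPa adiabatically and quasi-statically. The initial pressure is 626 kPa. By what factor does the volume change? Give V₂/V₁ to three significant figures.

V₂/V₁ ≈ 10.4

From PV^γ = const, V₂/V₁ = (P₁/P₂)^(1/γ).
V₂/V₁ = (626/29.8)^(0.769) = 10.4.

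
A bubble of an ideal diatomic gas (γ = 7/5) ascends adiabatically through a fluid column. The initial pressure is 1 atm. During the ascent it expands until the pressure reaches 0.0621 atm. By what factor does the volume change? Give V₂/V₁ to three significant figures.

From PV^γ = const, V₂/V₁ = (P₁/P₂)^(1/γ).
V₂/V₁ = (1/0.0621)^(5/7) = 7.279.

V₂/V₁ ≈ 7.28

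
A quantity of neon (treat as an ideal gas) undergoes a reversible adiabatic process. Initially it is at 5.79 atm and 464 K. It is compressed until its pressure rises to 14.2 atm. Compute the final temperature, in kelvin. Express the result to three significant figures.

T₂ ≈ 664 K

Along an adiabat T P^((1−γ)/γ) is constant, so T₂ = T₁ (P₂/P₁)^((γ−1)/γ).
For a monatomic ideal gas γ = 5/3, so (γ−1)/γ = 2/5.
T₂ = 464 × (14.2/5.79)^(2/5) = 664.3 K.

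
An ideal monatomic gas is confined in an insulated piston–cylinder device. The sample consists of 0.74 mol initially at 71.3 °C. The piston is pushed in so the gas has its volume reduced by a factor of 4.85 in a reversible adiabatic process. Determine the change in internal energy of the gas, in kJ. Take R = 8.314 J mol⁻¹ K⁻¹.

For a reversible adiabat TV^(γ−1) is constant, so T₂ = T₁ (V₁/V₂)^(γ−1).
γ = 5/3 for a monatomic ideal gas, so γ−1 = 2/3.
T₁ = 71.3 °C = 344.4 K.
T₂ = 344.4 × 4.85^(2/3) = 986.9 K.
Q = 0, so ΔU = W_on_gas = nCᵥΔT with Cᵥ = R/(γ−1) = 12.47 J/(mol·K).
ΔU = 0.74 × 12.47 × (986.9 − 344.4) = 5929 J.

ΔU ≈ 5.93 kJ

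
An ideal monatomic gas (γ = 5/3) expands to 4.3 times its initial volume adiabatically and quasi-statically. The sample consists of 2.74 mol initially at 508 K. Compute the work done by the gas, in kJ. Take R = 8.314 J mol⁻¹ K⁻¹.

W ≈ 10.8 kJ

For a reversible adiabat TV^(γ−1) is constant, so T₂ = T₁ (V₁/V₂)^(γ−1).
T₂ = 508 × (1/4.3)^(2/3) = 192.1 K.
Q = 0, so ΔU = W_on_gas = nCᵥΔT with Cᵥ = R/(γ−1) = 12.47 J/(mol·K).
ΔU = 2.74 × 12.47 × (192.1 − 508) = -10790 J.
Work done by the gas = −ΔU = 10790 J.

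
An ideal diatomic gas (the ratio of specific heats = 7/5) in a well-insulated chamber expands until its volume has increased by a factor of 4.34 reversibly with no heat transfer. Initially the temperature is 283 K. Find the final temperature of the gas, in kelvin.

Adiabatic: T₁V₁^(γ−1) = T₂V₂^(γ−1) ⇒ T₂ = T₁ (V₁/V₂)^(γ−1).
T₂ = 283 × (1/4.34)^(2/5) = 157.3 K.

T₂ ≈ 157 K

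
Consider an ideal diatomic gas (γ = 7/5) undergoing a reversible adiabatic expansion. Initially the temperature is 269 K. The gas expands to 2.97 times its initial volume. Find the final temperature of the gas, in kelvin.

Adiabatic: T₁V₁^(γ−1) = T₂V₂^(γ−1) ⇒ T₂ = T₁ (V₁/V₂)^(γ−1).
T₂ = 269 × (1/2.97)^(2/5) = 174 K.

T₂ ≈ 174 K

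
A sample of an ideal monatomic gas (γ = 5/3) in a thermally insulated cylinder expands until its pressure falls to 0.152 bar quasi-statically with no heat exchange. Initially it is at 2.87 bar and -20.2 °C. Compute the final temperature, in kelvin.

Along an adiabat T P^((1−γ)/γ) is constant, so T₂ = T₁ (P₂/P₁)^((γ−1)/γ).
T₁ = -20.2 °C = 252.9 K.
T₂ = 252.9 × (0.152/2.87)^(2/5) = 78.09 K.

T₂ ≈ 78.1 K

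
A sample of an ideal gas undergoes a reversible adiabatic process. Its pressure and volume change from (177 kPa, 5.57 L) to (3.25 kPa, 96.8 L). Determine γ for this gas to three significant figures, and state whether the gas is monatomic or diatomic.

γ ≈ 1.40; diatomic

PV^γ = const ⇒ γ = ln(P₂/P₁) / ln(V₁/V₂).
γ = ln(3.25/177) / ln(5.57/96.8) = 1.4.
γ ≈ 1.40 is close to 7/5, so the gas is diatomic.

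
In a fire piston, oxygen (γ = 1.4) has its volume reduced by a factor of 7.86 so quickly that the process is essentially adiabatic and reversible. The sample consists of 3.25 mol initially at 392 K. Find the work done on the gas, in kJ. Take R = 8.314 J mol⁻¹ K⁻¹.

For a reversible adiabat TV^(γ−1) is constant, so T₂ = T₁ (V₁/V₂)^(γ−1).
T₂ = 392 × 7.86^(0.4) = 894.2 K.
Q = 0, so ΔU = W_on_gas = nCᵥΔT with Cᵥ = R/(γ−1) = 20.79 J/(mol·K).
ΔU = 3.25 × 20.79 × (894.2 − 392) = 33930 J.

W ≈ 33.9 kJ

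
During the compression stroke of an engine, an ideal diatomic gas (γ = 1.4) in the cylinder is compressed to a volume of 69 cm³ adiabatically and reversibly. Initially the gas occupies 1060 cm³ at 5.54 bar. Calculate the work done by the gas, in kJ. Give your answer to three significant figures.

P₂ = P₁(V₁/V₂)^γ = 5.54×(1060/69)^(1.4) = 253.8 bar.
For a reversible adiabat, W_by_gas = (P₁V₁ − P₂V₂)/(γ−1).
W_by = (554000×0.00106 − 2.538×10^7×6.9×10^-5) / (0.4) = -2911 J.

W ≈ -2.91 kJ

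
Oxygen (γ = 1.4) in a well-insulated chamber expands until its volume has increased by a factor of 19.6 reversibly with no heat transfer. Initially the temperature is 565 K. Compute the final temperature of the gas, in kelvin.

T₂ ≈ 172 K

Adiabatic: T₁V₁^(γ−1) = T₂V₂^(γ−1) ⇒ T₂ = T₁ (V₁/V₂)^(γ−1).
T₂ = 565 × (1/19.6)^(0.4) = 171.8 K.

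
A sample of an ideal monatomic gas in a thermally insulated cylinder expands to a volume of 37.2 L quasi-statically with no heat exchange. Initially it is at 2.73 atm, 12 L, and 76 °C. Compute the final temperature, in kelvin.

Adiabatic: T₁V₁^(γ−1) = T₂V₂^(γ−1) ⇒ T₂ = T₁ (V₁/V₂)^(γ−1).
γ = 5/3 for a monatomic ideal gas.
T₁ = 76 °C = 349.1 K.
T₂ = 349.1 × (12/37.2)^(2/3) = 164.2 K.

T₂ ≈ 164 K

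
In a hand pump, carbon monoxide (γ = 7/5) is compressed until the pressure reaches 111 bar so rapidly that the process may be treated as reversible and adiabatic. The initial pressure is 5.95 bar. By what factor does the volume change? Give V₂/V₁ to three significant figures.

V₂/V₁ ≈ 0.124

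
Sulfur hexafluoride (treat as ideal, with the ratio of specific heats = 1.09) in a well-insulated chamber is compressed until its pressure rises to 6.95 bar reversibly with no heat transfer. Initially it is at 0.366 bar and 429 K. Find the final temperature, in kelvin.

Along an adiabat T P^((1−γ)/γ) is constant, so T₂ = T₁ (P₂/P₁)^((γ−1)/γ).
T₂ = 429 × (6.95/0.366)^(0.0826) = 547 K.

T₂ ≈ 547 K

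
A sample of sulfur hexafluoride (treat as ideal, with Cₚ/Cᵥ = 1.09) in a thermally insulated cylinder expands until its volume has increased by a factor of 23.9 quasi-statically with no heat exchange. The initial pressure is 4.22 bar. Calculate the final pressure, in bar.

Since PV^γ is constant along a reversible adiabat, P₂ = P₁ (V₁/V₂)^γ.
P₂ = 4.22 × (1/23.9)^(1.09) = 0.1327 bar.

P₂ ≈ 0.133 bar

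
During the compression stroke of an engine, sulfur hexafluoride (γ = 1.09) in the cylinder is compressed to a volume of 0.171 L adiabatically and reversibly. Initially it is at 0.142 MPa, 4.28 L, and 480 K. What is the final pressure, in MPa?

Adiabatic: P₁V₁^γ = P₂V₂^γ ⇒ P₂ = P₁ (V₁/V₂)^γ.
P₂ = 0.142 × (4.28/0.171)^(1.09) = 4.749 MPa.

P₂ ≈ 4.75 MPa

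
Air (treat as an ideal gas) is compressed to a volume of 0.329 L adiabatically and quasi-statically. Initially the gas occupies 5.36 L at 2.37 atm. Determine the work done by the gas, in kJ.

W ≈ -6.61 kJ

γ = 7/5 for a diatomic ideal gas.
P₂ = P₁(V₁/V₂)^γ = 2.37×(5.36/0.329)^(7/5) = 117.9 atm.
For a reversible adiabat, W_by_gas = (P₁V₁ − P₂V₂)/(γ−1).
W_by = (240100×0.00536 − 1.195×10^7×0.000329) / (2/5) = -6608 J.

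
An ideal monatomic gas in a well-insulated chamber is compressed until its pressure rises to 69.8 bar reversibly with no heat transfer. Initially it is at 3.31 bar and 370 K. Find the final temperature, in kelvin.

Along an adiabat T P^((1−γ)/γ) is constant, so T₂ = T₁ (P₂/P₁)^((γ−1)/γ).
For a monatomic ideal gas γ = 5/3, so (γ−1)/γ = 2/5.
T₂ = 370 × (69.8/3.31)^(2/5) = 1253 K.

T₂ ≈ 1250 K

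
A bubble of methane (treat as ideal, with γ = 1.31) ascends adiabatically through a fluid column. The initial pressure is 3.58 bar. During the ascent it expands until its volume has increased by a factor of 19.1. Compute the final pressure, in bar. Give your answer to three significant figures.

P₂ ≈ 0.0751 bar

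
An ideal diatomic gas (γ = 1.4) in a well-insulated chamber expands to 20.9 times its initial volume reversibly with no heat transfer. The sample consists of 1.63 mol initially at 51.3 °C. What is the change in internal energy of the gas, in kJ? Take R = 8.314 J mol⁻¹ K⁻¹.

ΔU ≈ -7.73 kJ

For a reversible adiabat TV^(γ−1) is constant, so T₂ = T₁ (V₁/V₂)^(γ−1).
T₁ = 51.3 °C = 324.4 K.
T₂ = 324.4 × (1/20.9)^(0.4) = 96.18 K.
Q = 0, so ΔU = W_on_gas = nCᵥΔT with Cᵥ = R/(γ−1) = 20.79 J/(mol·K).
ΔU = 1.63 × 20.79 × (96.18 − 324.4) = -7734 J.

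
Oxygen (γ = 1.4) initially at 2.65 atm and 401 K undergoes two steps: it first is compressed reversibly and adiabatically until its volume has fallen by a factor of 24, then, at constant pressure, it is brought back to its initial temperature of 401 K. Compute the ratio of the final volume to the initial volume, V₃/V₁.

V₃/V₁ ≈ 0.0117

Adiabatic step: V₂/V₁ = 0.04167; T₂ = T₁·24^(0.4) = 1430 K.
Isobaric step: V₃/V₂ = T₃/T₂ = 401/1430.
V₃/V₁ = (V₂/V₁)(V₃/V₂) = 0.04167 × (401/1430) = 0.01169.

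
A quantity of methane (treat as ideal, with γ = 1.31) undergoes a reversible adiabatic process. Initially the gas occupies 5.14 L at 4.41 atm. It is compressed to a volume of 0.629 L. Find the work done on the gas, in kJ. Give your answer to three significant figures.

P₂ = P₁(V₁/V₂)^γ = 4.41×(5.14/0.629)^(1.31) = 69.11 atm.
For a reversible adiabat, W_by_gas = (P₁V₁ − P₂V₂)/(γ−1).
W_by = (446800×0.00514 − 7.003×10^6×0.000629) / (0.31) = -6800 J.
W_on_gas = −W_by = 6800 J.

W ≈ 6.80 kJ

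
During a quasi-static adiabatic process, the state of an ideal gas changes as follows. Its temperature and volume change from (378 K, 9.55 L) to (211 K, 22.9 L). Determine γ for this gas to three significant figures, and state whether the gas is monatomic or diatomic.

TV^(γ−1) = const ⇒ γ − 1 = ln(T₂/T₁) / ln(V₁/V₂).
γ = 1 + ln(211/378) / ln(9.55/22.9) = 1.667.
γ ≈ 1.67 is close to 5/3, so the gas is monatomic.

γ ≈ 1.67; monatomic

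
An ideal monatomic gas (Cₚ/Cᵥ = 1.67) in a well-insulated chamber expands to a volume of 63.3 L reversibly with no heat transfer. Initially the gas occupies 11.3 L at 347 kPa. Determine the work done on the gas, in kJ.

P₂ = P₁(V₁/V₂)^γ = 347×(11.3/63.3)^(1.67) = 19.53 kPa.
For a reversible adiabat, W_by_gas = (P₁V₁ − P₂V₂)/(γ−1).
W_by = (347000×0.0113 − 19530×0.0633) / (0.67) = 4008 J.
W_on_gas = −W_by = -4008 J.

W ≈ -4.01 kJ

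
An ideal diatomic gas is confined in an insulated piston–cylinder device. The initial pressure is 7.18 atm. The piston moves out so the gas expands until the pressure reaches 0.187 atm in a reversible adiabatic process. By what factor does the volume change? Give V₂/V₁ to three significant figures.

V₂/V₁ ≈ 13.5

From PV^γ = const, V₂/V₁ = (P₁/P₂)^(1/γ).
For a diatomic ideal gas γ = 7/5.
V₂/V₁ = (7.18/0.187)^(5/7) = 13.54.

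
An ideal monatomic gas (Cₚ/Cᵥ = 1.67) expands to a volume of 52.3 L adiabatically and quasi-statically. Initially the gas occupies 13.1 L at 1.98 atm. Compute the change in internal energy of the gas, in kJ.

ΔU ≈ -2.37 kJ

P₂ = P₁(V₁/V₂)^γ = 1.98×(13.1/52.3)^(1.67) = 0.1962 atm.
For a reversible adiabat, W_by_gas = (P₁V₁ − P₂V₂)/(γ−1).
W_by = (200600×0.0131 − 19880×0.0523) / (0.67) = 2371 J.
Q = 0 ⇒ ΔU = −W_by = -2371 J.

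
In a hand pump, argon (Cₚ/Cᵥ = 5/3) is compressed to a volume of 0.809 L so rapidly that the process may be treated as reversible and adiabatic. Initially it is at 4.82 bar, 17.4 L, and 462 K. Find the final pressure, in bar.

Adiabatic: P₁V₁^γ = P₂V₂^γ ⇒ P₂ = P₁ (V₁/V₂)^γ.
P₂ = 4.82 × (17.4/0.809)^(5/3) = 801.8 bar.

P₂ ≈ 802 bar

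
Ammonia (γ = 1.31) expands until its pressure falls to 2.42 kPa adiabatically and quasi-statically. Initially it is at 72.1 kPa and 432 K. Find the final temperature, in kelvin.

Adiabatic: T₂/T₁ = (P₂/P₁)^((γ−1)/γ).
T₂ = 432 × (2.42/72.1)^(0.237) = 193.5 K.

T₂ ≈ 193 K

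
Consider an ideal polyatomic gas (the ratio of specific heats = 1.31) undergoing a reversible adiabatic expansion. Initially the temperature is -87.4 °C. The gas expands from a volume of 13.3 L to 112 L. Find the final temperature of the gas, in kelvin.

Adiabatic: T₁V₁^(γ−1) = T₂V₂^(γ−1) ⇒ T₂ = T₁ (V₁/V₂)^(γ−1).
T₁ = -87.4 °C = 185.7 K.
T₂ = 185.7 × (13.3/112)^(0.31) = 95.95 K.

T₂ ≈ 96.0 K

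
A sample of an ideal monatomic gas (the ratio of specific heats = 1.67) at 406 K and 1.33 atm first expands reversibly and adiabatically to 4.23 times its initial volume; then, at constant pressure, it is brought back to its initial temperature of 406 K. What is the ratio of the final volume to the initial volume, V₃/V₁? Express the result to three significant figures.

V₃/V₁ ≈ 11.1

Adiabatic step: V₂/V₁ = 4.23; T₂ = T₁·(1/4.23)^(0.67) = 154.5 K.
Isobaric step: V₃/V₂ = T₃/T₂ = 406/154.5.
V₃/V₁ = (V₂/V₁)(V₃/V₂) = 4.23 × (406/154.5) = 11.12.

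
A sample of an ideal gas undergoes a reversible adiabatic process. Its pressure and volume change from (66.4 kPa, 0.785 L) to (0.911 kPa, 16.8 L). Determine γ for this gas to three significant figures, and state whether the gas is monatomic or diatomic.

PV^γ = const ⇒ γ = ln(P₂/P₁) / ln(V₁/V₂).
γ = ln(0.911/66.4) / ln(0.785/16.8) = 1.4.
γ ≈ 1.40 is close to 7/5, so the gas is diatomic.

γ ≈ 1.40; diatomic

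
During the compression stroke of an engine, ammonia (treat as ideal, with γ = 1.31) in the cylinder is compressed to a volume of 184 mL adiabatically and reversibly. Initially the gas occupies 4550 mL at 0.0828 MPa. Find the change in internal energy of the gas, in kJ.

P₂ = P₁(V₁/V₂)^γ = 0.0828×(4550/184)^(1.31) = 5.535 MPa.
For a reversible adiabat, W_by_gas = (P₁V₁ − P₂V₂)/(γ−1).
W_by = (82800×0.00455 − 5.535×10^6×0.000184) / (0.31) = -2070 J.
Q = 0 ⇒ ΔU = −W_by = 2070 J.

ΔU ≈ 2.07 kJ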